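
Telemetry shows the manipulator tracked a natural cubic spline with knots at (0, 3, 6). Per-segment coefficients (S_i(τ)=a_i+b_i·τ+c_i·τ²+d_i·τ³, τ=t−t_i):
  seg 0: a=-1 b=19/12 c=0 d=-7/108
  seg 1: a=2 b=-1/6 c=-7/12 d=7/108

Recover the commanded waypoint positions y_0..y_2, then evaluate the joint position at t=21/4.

y_0 = S_0(0) = a_0 = -1
y_1 = S_1(0) = a_1 = 2
y_2 = S_1(3) = -2
t_q=21/4 is in segment 1 (τ=9/4); S_1(τ)=-151/256

y_0=-1 y_1=2 y_2=-2
S(21/4) = -151/256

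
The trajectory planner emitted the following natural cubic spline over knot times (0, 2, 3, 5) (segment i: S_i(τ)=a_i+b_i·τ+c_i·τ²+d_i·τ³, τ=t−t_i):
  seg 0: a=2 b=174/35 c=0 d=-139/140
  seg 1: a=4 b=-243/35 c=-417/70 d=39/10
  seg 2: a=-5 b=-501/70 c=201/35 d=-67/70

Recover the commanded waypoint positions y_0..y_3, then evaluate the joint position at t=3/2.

y_0=2 y_1=4 y_2=-5 y_3=-4
S(3/2) = 977/160

y_0 = S_0(0) = a_0 = 2
y_1 = S_1(0) = a_1 = 4
y_2 = S_2(0) = a_2 = -5
y_3 = S_2(2) = -4
t_q=3/2 is in segment 0 (τ=3/2); S_0(τ)=977/160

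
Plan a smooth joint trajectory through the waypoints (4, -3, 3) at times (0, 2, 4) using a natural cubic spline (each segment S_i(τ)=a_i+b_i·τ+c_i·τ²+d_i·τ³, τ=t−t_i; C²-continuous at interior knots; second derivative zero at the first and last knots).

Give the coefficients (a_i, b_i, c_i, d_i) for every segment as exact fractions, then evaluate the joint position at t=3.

  seg 0: a=4 b=-41/8 c=0 d=13/32
  seg 1: a=-3 b=-1/4 c=39/16 d=-13/32
S(3) = -39/32

Δ: Δ0=-7/2, Δ1=3
row 1: diag=8, rhs=39; c'=1/4, d'=39/8
back: M1=39/8
M: M0=0, M1=39/8, M2=0
seg 0: a=4, c=M0/2=0, d=(M1−M0)/(6·2)=13/32, b=Δ0−h0·(2M0+M1)/6=-41/8
seg 1: a=-3, c=M1/2=39/16, d=(M2−M1)/(6·2)=-13/32, b=Δ1−h1·(2M1+M2)/6=-1/4
t_q=3 → seg 1, τ=1; S=-3+-1/4·τ+39/16·τ²+-13/32·τ³=-39/32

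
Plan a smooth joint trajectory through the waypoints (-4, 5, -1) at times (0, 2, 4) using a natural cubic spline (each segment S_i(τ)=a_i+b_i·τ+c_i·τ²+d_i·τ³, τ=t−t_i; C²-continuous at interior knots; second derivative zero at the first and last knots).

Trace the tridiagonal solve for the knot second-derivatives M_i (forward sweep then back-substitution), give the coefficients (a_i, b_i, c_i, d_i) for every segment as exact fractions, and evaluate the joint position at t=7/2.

  seg 0: a=-4 b=51/8 c=0 d=-15/32
  seg 1: a=5 b=3/4 c=-45/16 d=15/32
S(7/2) = 353/256

Δ: Δ0=9/2, Δ1=-3
row 1: diag=8, rhs=-45; c'=1/4, d'=-45/8
back: M1=-45/8
M: M0=0, M1=-45/8, M2=0
seg 0: a=-4, c=M0/2=0, d=(M1−M0)/(6·2)=-15/32, b=Δ0−h0·(2M0+M1)/6=51/8
seg 1: a=5, c=M1/2=-45/16, d=(M2−M1)/(6·2)=15/32, b=Δ1−h1·(2M1+M2)/6=3/4
t_q=7/2 → seg 1, τ=3/2; S=5+3/4·τ+-45/16·τ²+15/32·τ³=353/256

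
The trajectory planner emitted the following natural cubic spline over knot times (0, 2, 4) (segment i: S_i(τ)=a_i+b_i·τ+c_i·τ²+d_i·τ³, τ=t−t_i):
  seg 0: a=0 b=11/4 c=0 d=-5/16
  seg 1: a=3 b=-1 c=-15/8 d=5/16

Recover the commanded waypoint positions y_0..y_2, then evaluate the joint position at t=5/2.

y_0 = S_0(0) = a_0 = 0
y_1 = S_1(0) = a_1 = 3
y_2 = S_1(2) = -4
t_q=5/2 is in segment 1 (τ=1/2); S_1(τ)=265/128

y_0=0 y_1=3 y_2=-4
S(5/2) = 265/128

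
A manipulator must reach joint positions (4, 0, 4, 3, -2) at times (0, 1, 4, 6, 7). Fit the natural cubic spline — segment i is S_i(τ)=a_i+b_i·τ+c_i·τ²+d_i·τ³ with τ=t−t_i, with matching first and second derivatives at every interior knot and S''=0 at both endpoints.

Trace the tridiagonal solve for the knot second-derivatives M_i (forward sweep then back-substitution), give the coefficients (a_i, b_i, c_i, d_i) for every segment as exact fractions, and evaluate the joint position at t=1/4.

  seg 0: a=4 b=-2821/591 c=0 d=457/591
  seg 1: a=0 b=-1450/591 c=457/197 d=-625/1773
  seg 2: a=4 b=1151/591 c=-168/197 d=-877/4728
  seg 3: a=3 b=-4361/1182 c=-1549/788 d=1549/2364
S(1/4) = 35539/12608

Δ: Δ0=-4, Δ1=4/3, Δ2=-1/2, Δ3=-5
row 1: diag=8, rhs=32; c'=3/8, d'=4
row 2: denom=10−3·3/8=71/8; d'=(-11−3·4)/(71/8)=-184/71
row 3: denom=6−2·16/71=394/71; d'=(-27−2·-184/71)/(394/71)=-1549/394
back: M3=-1549/394
back: M2=-184/71−16/71·-1549/394=-336/197
back: M1=4−3/8·-336/197=914/197
M: M0=0, M1=914/197, M2=-336/197, M3=-1549/394, M4=0
seg 0: a=4, c=M0/2=0, d=(M1−M0)/(6·1)=457/591, b=Δ0−h0·(2M0+M1)/6=-2821/591
seg 1: a=0, c=M1/2=457/197, d=(M2−M1)/(6·3)=-625/1773, b=Δ1−h1·(2M1+M2)/6=-1450/591
seg 2: a=4, c=M2/2=-168/197, d=(M3−M2)/(6·2)=-877/4728, b=Δ2−h2·(2M2+M3)/6=1151/591
seg 3: a=3, c=M3/2=-1549/788, d=(M4−M3)/(6·1)=1549/2364, b=Δ3−h3·(2M3+M4)/6=-4361/1182
t_q=1/4 → seg 0, τ=1/4; S=4+-2821/591·τ+0·τ²+457/591·τ³=35539/12608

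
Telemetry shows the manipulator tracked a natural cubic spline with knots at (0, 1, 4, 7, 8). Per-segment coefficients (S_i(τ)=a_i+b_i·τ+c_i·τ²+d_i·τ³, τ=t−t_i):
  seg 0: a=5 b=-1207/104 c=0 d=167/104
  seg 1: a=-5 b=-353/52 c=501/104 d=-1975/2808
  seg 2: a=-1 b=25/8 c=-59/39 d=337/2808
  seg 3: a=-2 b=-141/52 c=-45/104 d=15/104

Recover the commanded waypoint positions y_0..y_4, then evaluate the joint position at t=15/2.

y_0 = S_0(0) = a_0 = 5
y_1 = S_1(0) = a_1 = -5
y_2 = S_2(0) = a_2 = -1
y_3 = S_3(0) = a_3 = -2
y_4 = S_3(1) = -5
t_q=15/2 is in segment 3 (τ=1/2); S_3(τ)=-2867/832

y_0=5 y_1=-5 y_2=-1 y_3=-2 y_4=-5
S(15/2) = -2867/832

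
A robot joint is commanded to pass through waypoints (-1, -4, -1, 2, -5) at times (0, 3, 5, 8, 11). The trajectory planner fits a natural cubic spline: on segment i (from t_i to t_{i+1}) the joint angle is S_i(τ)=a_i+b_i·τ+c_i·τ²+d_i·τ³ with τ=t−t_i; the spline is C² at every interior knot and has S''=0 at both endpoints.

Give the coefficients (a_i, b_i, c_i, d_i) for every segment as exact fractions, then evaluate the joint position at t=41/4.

Δ: Δ0=-1, Δ1=3/2, Δ2=1, Δ3=-7/3
row 1: diag=10, rhs=15; c'=1/5, d'=3/2
row 2: denom=10−2·1/5=48/5; d'=(-3−2·3/2)/(48/5)=-5/8
row 3: denom=12−3·5/16=177/16; d'=(-20−3·-5/8)/(177/16)=-290/177
back: M3=-290/177
back: M2=-5/8−5/16·-290/177=-20/177
back: M1=3/2−1/5·-20/177=539/354
M: M0=0, M1=539/354, M2=-20/177, M3=-290/177, M4=0
seg 0: a=-1, c=M0/2=0, d=(M1−M0)/(6·3)=539/6372, b=Δ0−h0·(2M0+M1)/6=-1247/708
seg 1: a=-4, c=M1/2=539/708, d=(M2−M1)/(6·2)=-193/1416, b=Δ1−h1·(2M1+M2)/6=185/354
seg 2: a=-1, c=M2/2=-10/177, d=(M3−M2)/(6·3)=-5/59, b=Δ2−h2·(2M2+M3)/6=114/59
seg 3: a=2, c=M3/2=-145/177, d=(M4−M3)/(6·3)=145/1593, b=Δ3−h3·(2M3+M4)/6=-41/59
t_q=41/4 → seg 3, τ=9/4; S=2+-41/59·τ+-145/177·τ²+145/1593·τ³=-10097/3776

  seg 0: a=-1 b=-1247/708 c=0 d=539/6372
  seg 1: a=-4 b=185/354 c=539/708 d=-193/1416
  seg 2: a=-1 b=114/59 c=-10/177 d=-5/59
  seg 3: a=2 b=-41/59 c=-145/177 d=145/1593
S(41/4) = -10097/3776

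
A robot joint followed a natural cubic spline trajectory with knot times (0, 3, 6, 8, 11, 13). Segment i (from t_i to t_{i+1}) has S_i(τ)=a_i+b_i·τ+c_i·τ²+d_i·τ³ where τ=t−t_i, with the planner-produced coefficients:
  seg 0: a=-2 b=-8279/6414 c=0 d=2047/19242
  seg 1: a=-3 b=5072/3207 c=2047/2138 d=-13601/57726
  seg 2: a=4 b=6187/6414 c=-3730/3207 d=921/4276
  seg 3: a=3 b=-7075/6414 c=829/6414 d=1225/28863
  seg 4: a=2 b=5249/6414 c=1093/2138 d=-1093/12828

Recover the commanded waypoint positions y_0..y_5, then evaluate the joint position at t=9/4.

y_0=-2 y_1=-3 y_2=4 y_3=3 y_4=2 y_5=5
S(9/4) = -505249/136832

y_0 = S_0(0) = a_0 = -2
y_1 = S_1(0) = a_1 = -3
y_2 = S_2(0) = a_2 = 4
y_3 = S_3(0) = a_3 = 3
y_4 = S_4(0) = a_4 = 2
y_5 = S_4(2) = 5
t_q=9/4 is in segment 0 (τ=9/4); S_0(τ)=-505249/136832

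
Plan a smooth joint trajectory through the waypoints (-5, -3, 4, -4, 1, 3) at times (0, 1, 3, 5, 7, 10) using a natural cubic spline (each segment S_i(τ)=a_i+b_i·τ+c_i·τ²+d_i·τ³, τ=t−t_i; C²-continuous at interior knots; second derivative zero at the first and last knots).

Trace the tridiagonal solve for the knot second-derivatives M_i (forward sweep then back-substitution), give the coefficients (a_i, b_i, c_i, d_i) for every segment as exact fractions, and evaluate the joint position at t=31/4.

Δ: Δ0=2, Δ1=7/2, Δ2=-4, Δ3=5/2, Δ4=2/3
row 1: diag=6, rhs=9; c'=1/3, d'=3/2
row 2: denom=8−2·1/3=22/3; d'=(-45−2·3/2)/(22/3)=-72/11
row 3: denom=8−2·3/11=82/11; d'=(39−2·-72/11)/(82/11)=573/82
row 4: denom=10−2·11/41=388/41; d'=(-11−2·573/82)/(388/41)=-256/97
back: M4=-256/97
back: M3=573/82−11/41·-256/97=1493/194
back: M2=-72/11−3/11·1493/194=-1677/194
back: M1=3/2−1/3·-1677/194=425/97
M: M0=0, M1=425/97, M2=-1677/194, M3=1493/194, M4=-256/97, M5=0
seg 0: a=-5, c=M0/2=0, d=(M1−M0)/(6·1)=425/582, b=Δ0−h0·(2M0+M1)/6=739/582
seg 1: a=-3, c=M1/2=425/194, d=(M2−M1)/(6·2)=-2527/2328, b=Δ1−h1·(2M1+M2)/6=1007/291
seg 2: a=4, c=M2/2=-1677/388, d=(M3−M2)/(6·2)=1585/1164, b=Δ2−h2·(2M2+M3)/6=-467/582
seg 3: a=-4, c=M3/2=1493/388, d=(M4−M3)/(6·2)=-2005/2328, b=Δ3−h3·(2M3+M4)/6=-1019/582
seg 4: a=1, c=M4/2=-128/97, d=(M5−M4)/(6·3)=128/873, b=Δ4−h4·(2M4+M5)/6=962/291
t_q=31/4 → seg 4, τ=3/4; S=1+962/291·τ+-128/97·τ²+128/873·τ³=543/194

  seg 0: a=-5 b=739/582 c=0 d=425/582
  seg 1: a=-3 b=1007/291 c=425/194 d=-2527/2328
  seg 2: a=4 b=-467/582 c=-1677/388 d=1585/1164
  seg 3: a=-4 b=-1019/582 c=1493/388 d=-2005/2328
  seg 4: a=1 b=962/291 c=-128/97 d=128/873
S(31/4) = 543/194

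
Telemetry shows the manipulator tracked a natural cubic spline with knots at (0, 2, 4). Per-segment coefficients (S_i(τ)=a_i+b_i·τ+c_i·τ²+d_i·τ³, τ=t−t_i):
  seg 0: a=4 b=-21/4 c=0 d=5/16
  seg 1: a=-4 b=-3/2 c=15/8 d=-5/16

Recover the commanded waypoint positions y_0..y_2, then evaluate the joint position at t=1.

y_0 = S_0(0) = a_0 = 4
y_1 = S_1(0) = a_1 = -4
y_2 = S_1(2) = -2
t_q=1 is in segment 0 (τ=1); S_0(τ)=-15/16

y_0=4 y_1=-4 y_2=-2
S(1) = -15/16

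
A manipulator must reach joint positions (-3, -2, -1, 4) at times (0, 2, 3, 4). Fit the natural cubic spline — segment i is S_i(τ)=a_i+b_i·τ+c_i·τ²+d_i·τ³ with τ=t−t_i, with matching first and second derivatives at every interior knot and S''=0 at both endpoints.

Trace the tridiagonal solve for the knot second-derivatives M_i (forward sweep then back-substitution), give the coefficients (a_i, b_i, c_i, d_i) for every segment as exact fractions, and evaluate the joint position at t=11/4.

  seg 0: a=-3 b=31/46 c=0 d=-1/23
  seg 1: a=-2 b=7/46 c=-6/23 d=51/46
  seg 2: a=-1 b=68/23 c=141/46 d=-47/46
S(11/4) = -4607/2944

Δ: Δ0=1/2, Δ1=1, Δ2=5
row 1: diag=6, rhs=3; c'=1/6, d'=1/2
row 2: denom=4−1·1/6=23/6; d'=(24−1·1/2)/(23/6)=141/23
back: M2=141/23
back: M1=1/2−1/6·141/23=-12/23
M: M0=0, M1=-12/23, M2=141/23, M3=0
seg 0: a=-3, c=M0/2=0, d=(M1−M0)/(6·2)=-1/23, b=Δ0−h0·(2M0+M1)/6=31/46
seg 1: a=-2, c=M1/2=-6/23, d=(M2−M1)/(6·1)=51/46, b=Δ1−h1·(2M1+M2)/6=7/46
seg 2: a=-1, c=M2/2=141/46, d=(M3−M2)/(6·1)=-47/46, b=Δ2−h2·(2M2+M3)/6=68/23
t_q=11/4 → seg 1, τ=3/4; S=-2+7/46·τ+-6/23·τ²+51/46·τ³=-4607/2944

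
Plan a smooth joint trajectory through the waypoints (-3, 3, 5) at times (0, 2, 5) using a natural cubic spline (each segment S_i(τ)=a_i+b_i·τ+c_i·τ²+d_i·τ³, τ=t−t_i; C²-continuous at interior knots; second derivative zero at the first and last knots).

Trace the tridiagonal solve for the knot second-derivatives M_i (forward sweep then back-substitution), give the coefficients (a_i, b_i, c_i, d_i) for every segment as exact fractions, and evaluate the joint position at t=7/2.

Δ: Δ0=3, Δ1=2/3
row 1: diag=10, rhs=-14; c'=3/10, d'=-7/5
back: M1=-7/5
M: M0=0, M1=-7/5, M2=0
seg 0: a=-3, c=M0/2=0, d=(M1−M0)/(6·2)=-7/60, b=Δ0−h0·(2M0+M1)/6=52/15
seg 1: a=3, c=M1/2=-7/10, d=(M2−M1)/(6·3)=7/90, b=Δ1−h1·(2M1+M2)/6=31/15
t_q=7/2 → seg 1, τ=3/2; S=3+31/15·τ+-7/10·τ²+7/90·τ³=383/80

  seg 0: a=-3 b=52/15 c=0 d=-7/60
  seg 1: a=3 b=31/15 c=-7/10 d=7/90
S(7/2) = 383/80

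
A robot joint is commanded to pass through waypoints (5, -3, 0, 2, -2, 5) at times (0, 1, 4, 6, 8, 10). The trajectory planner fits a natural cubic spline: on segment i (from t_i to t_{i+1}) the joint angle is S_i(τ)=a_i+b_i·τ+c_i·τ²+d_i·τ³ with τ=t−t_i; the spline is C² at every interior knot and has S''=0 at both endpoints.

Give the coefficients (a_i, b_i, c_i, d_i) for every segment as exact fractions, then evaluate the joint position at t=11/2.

Δ: Δ0=-8, Δ1=1, Δ2=1, Δ3=-2, Δ4=7/2
row 1: diag=8, rhs=54; c'=3/8, d'=27/4
row 2: denom=10−3·3/8=71/8; d'=(0−3·27/4)/(71/8)=-162/71
row 3: denom=8−2·16/71=536/71; d'=(-18−2·-162/71)/(536/71)=-477/268
row 4: denom=8−2·71/268=1001/134; d'=(33−2·-477/268)/(1001/134)=4899/1001
back: M4=4899/1001
back: M3=-477/268−71/268·4899/1001=-6159/2002
back: M2=-162/71−16/71·-6159/2002=-1590/1001
back: M1=27/4−3/8·-1590/1001=7353/1001
M: M0=0, M1=7353/1001, M2=-1590/1001, M3=-6159/2002, M4=4899/1001, M5=0
seg 0: a=5, c=M0/2=0, d=(M1−M0)/(6·1)=2451/2002, b=Δ0−h0·(2M0+M1)/6=-18467/2002
seg 1: a=-3, c=M1/2=7353/2002, d=(M2−M1)/(6·3)=-271/546, b=Δ1−h1·(2M1+M2)/6=-5557/1001
seg 2: a=0, c=M2/2=-795/1001, d=(M3−M2)/(6·2)=-993/8008, b=Δ2−h2·(2M2+M3)/6=475/154
seg 3: a=2, c=M3/2=-6159/4004, d=(M4−M3)/(6·2)=5319/8008, b=Δ3−h3·(2M3+M4)/6=-226/143
seg 4: a=-2, c=M4/2=4899/2002, d=(M5−M4)/(6·2)=-1633/4004, b=Δ4−h4·(2M4+M5)/6=475/2002
t_q=11/2 → seg 2, τ=3/2; S=0+475/154·τ+-795/1001·τ²+-993/8008·τ³=155109/64064

  seg 0: a=5 b=-18467/2002 c=0 d=2451/2002
  seg 1: a=-3 b=-5557/1001 c=7353/2002 d=-271/546
  seg 2: a=0 b=475/154 c=-795/1001 d=-993/8008
  seg 3: a=2 b=-226/143 c=-6159/4004 d=5319/8008
  seg 4: a=-2 b=475/2002 c=4899/2002 d=-1633/4004
S(11/2) = 155109/64064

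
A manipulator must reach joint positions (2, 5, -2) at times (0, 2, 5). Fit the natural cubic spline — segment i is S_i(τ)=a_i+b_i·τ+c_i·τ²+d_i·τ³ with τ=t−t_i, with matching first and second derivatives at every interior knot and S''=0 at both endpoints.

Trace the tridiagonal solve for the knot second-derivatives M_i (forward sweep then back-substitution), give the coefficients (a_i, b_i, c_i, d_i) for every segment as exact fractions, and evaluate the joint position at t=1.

  seg 0: a=2 b=34/15 c=0 d=-23/120
  seg 1: a=5 b=-1/30 c=-23/20 d=23/180
S(1) = 163/40

Δ: Δ0=3/2, Δ1=-7/3
row 1: diag=10, rhs=-23; c'=3/10, d'=-23/10
back: M1=-23/10
M: M0=0, M1=-23/10, M2=0
seg 0: a=2, c=M0/2=0, d=(M1−M0)/(6·2)=-23/120, b=Δ0−h0·(2M0+M1)/6=34/15
seg 1: a=5, c=M1/2=-23/20, d=(M2−M1)/(6·3)=23/180, b=Δ1−h1·(2M1+M2)/6=-1/30
t_q=1 → seg 0, τ=1; S=2+34/15·τ+0·τ²+-23/120·τ³=163/40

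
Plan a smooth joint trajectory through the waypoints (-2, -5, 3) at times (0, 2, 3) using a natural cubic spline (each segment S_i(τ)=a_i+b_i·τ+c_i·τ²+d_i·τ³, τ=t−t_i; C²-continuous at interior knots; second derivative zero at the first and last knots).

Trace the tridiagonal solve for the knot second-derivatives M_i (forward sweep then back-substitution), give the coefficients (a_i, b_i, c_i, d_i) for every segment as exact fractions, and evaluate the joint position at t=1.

  seg 0: a=-2 b=-14/3 c=0 d=19/24
  seg 1: a=-5 b=29/6 c=19/4 d=-19/12
S(1) = -47/8

Δ: Δ0=-3/2, Δ1=8
row 1: diag=6, rhs=57; c'=1/6, d'=19/2
back: M1=19/2
M: M0=0, M1=19/2, M2=0
seg 0: a=-2, c=M0/2=0, d=(M1−M0)/(6·2)=19/24, b=Δ0−h0·(2M0+M1)/6=-14/3
seg 1: a=-5, c=M1/2=19/4, d=(M2−M1)/(6·1)=-19/12, b=Δ1−h1·(2M1+M2)/6=29/6
t_q=1 → seg 0, τ=1; S=-2+-14/3·τ+0·τ²+19/24·τ³=-47/8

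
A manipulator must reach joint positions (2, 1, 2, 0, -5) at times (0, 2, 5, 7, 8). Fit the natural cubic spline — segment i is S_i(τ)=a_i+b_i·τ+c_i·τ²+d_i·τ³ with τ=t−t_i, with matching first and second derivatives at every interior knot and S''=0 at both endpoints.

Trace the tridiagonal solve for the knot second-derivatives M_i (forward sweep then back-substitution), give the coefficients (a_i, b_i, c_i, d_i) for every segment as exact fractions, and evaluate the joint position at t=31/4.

  seg 0: a=2 b=-1039/1518 c=0 d=35/759
  seg 1: a=1 b=-199/1518 c=70/253 d=-185/4554
  seg 2: a=2 b=328/759 c=-45/506 d=-238/759
  seg 3: a=0 b=-2798/759 c=-997/506 d=997/1518
S(31/4) = -116455/32384

Δ: Δ0=-1/2, Δ1=1/3, Δ2=-1, Δ3=-5
row 1: diag=10, rhs=5; c'=3/10, d'=1/2
row 2: denom=10−3·3/10=91/10; d'=(-8−3·1/2)/(91/10)=-95/91
row 3: denom=6−2·20/91=506/91; d'=(-24−2·-95/91)/(506/91)=-997/253
back: M3=-997/253
back: M2=-95/91−20/91·-997/253=-45/253
back: M1=1/2−3/10·-45/253=140/253
M: M0=0, M1=140/253, M2=-45/253, M3=-997/253, M4=0
seg 0: a=2, c=M0/2=0, d=(M1−M0)/(6·2)=35/759, b=Δ0−h0·(2M0+M1)/6=-1039/1518
seg 1: a=1, c=M1/2=70/253, d=(M2−M1)/(6·3)=-185/4554, b=Δ1−h1·(2M1+M2)/6=-199/1518
seg 2: a=2, c=M2/2=-45/506, d=(M3−M2)/(6·2)=-238/759, b=Δ2−h2·(2M2+M3)/6=328/759
seg 3: a=0, c=M3/2=-997/506, d=(M4−M3)/(6·1)=997/1518, b=Δ3−h3·(2M3+M4)/6=-2798/759
t_q=31/4 → seg 3, τ=3/4; S=0+-2798/759·τ+-997/506·τ²+997/1518·τ³=-116455/32384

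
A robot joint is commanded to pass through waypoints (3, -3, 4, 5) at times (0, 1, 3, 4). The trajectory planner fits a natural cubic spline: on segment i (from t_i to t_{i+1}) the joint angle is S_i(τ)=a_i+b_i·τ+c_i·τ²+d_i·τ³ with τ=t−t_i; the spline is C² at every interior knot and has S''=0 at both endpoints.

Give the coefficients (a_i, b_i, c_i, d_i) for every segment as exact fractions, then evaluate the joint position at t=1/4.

  seg 0: a=3 b=-127/16 c=0 d=31/16
  seg 1: a=-3 b=-17/8 c=93/16 d=-3/2
  seg 2: a=4 b=25/8 c=-51/16 d=17/16
S(1/4) = 1071/1024

Δ: Δ0=-6, Δ1=7/2, Δ2=1
row 1: diag=6, rhs=57; c'=1/3, d'=19/2
row 2: denom=6−2·1/3=16/3; d'=(-15−2·19/2)/(16/3)=-51/8
back: M2=-51/8
back: M1=19/2−1/3·-51/8=93/8
M: M0=0, M1=93/8, M2=-51/8, M3=0
seg 0: a=3, c=M0/2=0, d=(M1−M0)/(6·1)=31/16, b=Δ0−h0·(2M0+M1)/6=-127/16
seg 1: a=-3, c=M1/2=93/16, d=(M2−M1)/(6·2)=-3/2, b=Δ1−h1·(2M1+M2)/6=-17/8
seg 2: a=4, c=M2/2=-51/16, d=(M3−M2)/(6·1)=17/16, b=Δ2−h2·(2M2+M3)/6=25/8
t_q=1/4 → seg 0, τ=1/4; S=3+-127/16·τ+0·τ²+31/16·τ³=1071/1024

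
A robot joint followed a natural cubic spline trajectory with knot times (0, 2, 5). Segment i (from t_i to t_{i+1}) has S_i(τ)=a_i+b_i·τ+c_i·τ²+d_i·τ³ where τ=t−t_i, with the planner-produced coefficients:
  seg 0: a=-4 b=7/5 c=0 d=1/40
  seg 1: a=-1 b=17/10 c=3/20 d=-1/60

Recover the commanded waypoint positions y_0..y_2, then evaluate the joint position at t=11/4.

y_0=-4 y_1=-1 y_2=5
S(11/4) = 451/1280

y_0 = S_0(0) = a_0 = -4
y_1 = S_1(0) = a_1 = -1
y_2 = S_1(3) = 5
t_q=11/4 is in segment 1 (τ=3/4); S_1(τ)=451/1280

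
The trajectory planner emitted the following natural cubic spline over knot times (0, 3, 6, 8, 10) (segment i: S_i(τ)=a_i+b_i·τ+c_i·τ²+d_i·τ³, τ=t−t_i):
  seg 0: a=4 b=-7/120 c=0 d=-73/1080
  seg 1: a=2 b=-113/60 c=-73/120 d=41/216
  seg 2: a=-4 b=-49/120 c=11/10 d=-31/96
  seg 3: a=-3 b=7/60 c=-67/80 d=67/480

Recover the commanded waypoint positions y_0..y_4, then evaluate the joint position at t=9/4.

y_0 = S_0(0) = a_0 = 4
y_1 = S_1(0) = a_1 = 2
y_2 = S_2(0) = a_2 = -4
y_3 = S_3(0) = a_3 = -3
y_4 = S_3(2) = -5
t_q=9/4 is in segment 0 (τ=9/4); S_0(τ)=7933/2560

y_0=4 y_1=2 y_2=-4 y_3=-3 y_4=-5
S(9/4) = 7933/2560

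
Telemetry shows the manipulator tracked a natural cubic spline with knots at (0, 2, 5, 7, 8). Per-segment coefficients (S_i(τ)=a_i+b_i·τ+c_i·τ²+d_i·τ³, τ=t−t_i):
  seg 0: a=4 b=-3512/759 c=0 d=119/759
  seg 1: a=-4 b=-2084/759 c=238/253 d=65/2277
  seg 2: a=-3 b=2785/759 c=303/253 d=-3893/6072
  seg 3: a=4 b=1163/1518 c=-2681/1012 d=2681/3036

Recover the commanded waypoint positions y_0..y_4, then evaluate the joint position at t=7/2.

y_0=4 y_1=-4 y_2=-3 y_3=4 y_4=3
S(7/2) = -11953/2024

y_0 = S_0(0) = a_0 = 4
y_1 = S_1(0) = a_1 = -4
y_2 = S_2(0) = a_2 = -3
y_3 = S_3(0) = a_3 = 4
y_4 = S_3(1) = 3
t_q=7/2 is in segment 1 (τ=3/2); S_1(τ)=-11953/2024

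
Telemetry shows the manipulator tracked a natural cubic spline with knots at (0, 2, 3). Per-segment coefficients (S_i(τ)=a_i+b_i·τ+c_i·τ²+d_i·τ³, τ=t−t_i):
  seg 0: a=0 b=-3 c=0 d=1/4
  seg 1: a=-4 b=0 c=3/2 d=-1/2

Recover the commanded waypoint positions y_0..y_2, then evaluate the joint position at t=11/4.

y_0=0 y_1=-4 y_2=-3
S(11/4) = -431/128

y_0 = S_0(0) = a_0 = 0
y_1 = S_1(0) = a_1 = -4
y_2 = S_1(1) = -3
t_q=11/4 is in segment 1 (τ=3/4); S_1(τ)=-431/128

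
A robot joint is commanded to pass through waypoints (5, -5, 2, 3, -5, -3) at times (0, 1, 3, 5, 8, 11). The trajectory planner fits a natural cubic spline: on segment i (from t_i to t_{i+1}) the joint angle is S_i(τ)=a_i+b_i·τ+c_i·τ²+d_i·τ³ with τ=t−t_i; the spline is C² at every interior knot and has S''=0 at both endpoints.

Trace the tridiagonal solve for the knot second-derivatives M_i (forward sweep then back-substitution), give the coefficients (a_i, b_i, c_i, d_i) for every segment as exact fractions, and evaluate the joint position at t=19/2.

Δ: Δ0=-10, Δ1=7/2, Δ2=1/2, Δ3=-8/3, Δ4=2/3
row 1: diag=6, rhs=81; c'=1/3, d'=27/2
row 2: denom=8−2·1/3=22/3; d'=(-18−2·27/2)/(22/3)=-135/22
row 3: denom=10−2·3/11=104/11; d'=(-19−2·-135/22)/(104/11)=-37/52
row 4: denom=12−3·33/104=1149/104; d'=(20−3·-37/52)/(1149/104)=2302/1149
back: M4=2302/1149
back: M3=-37/52−33/104·2302/1149=-516/383
back: M2=-135/22−3/11·-516/383=-4419/766
back: M1=27/2−1/3·-4419/766=5907/383
M: M0=0, M1=5907/383, M2=-4419/766, M3=-516/383, M4=2302/1149, M5=0
seg 0: a=5, c=M0/2=0, d=(M1−M0)/(6·1)=1969/766, b=Δ0−h0·(2M0+M1)/6=-9629/766
seg 1: a=-5, c=M1/2=5907/766, d=(M2−M1)/(6·2)=-5411/3064, b=Δ1−h1·(2M1+M2)/6=-1861/383
seg 2: a=2, c=M2/2=-4419/1532, d=(M3−M2)/(6·2)=1129/3064, b=Δ2−h2·(2M2+M3)/6=3673/766
seg 3: a=3, c=M3/2=-258/383, d=(M4−M3)/(6·3)=1925/10341, b=Δ3−h3·(2M3+M4)/6=-889/383
seg 4: a=-5, c=M4/2=1151/1149, d=(M5−M4)/(6·3)=-1151/10341, b=Δ4−h4·(2M4+M5)/6=-512/383
t_q=19/2 → seg 4, τ=3/2; S=-5+-512/383·τ+1151/1149·τ²+-1151/10341·τ³=-15709/3064

  seg 0: a=5 b=-9629/766 c=0 d=1969/766
  seg 1: a=-5 b=-1861/383 c=5907/766 d=-5411/3064
  seg 2: a=2 b=3673/766 c=-4419/1532 d=1129/3064
  seg 3: a=3 b=-889/383 c=-258/383 d=1925/10341
  seg 4: a=-5 b=-512/383 c=1151/1149 d=-1151/10341
S(19/2) = -15709/3064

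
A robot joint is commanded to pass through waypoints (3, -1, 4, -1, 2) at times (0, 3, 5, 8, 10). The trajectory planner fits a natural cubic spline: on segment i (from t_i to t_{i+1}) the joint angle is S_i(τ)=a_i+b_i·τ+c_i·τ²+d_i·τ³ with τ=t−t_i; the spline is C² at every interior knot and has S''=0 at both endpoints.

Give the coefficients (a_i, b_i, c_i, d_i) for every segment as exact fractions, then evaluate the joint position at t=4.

Δ: Δ0=-4/3, Δ1=5/2, Δ2=-5/3, Δ3=3/2
row 1: diag=10, rhs=23; c'=1/5, d'=23/10
row 2: denom=10−2·1/5=48/5; d'=(-25−2·23/10)/(48/5)=-37/12
row 3: denom=10−3·5/16=145/16; d'=(19−3·-37/12)/(145/16)=452/145
back: M3=452/145
back: M2=-37/12−5/16·452/145=-353/87
back: M1=23/10−1/5·-353/87=2707/870
M: M0=0, M1=2707/870, M2=-353/87, M3=452/145, M4=0
seg 0: a=3, c=M0/2=0, d=(M1−M0)/(6·3)=2707/15660, b=Δ0−h0·(2M0+M1)/6=-5027/1740
seg 1: a=-1, c=M1/2=2707/1740, d=(M2−M1)/(6·2)=-693/1160, b=Δ1−h1·(2M1+M2)/6=1547/870
seg 2: a=4, c=M2/2=-353/174, d=(M3−M2)/(6·3)=3121/7830, b=Δ2−h2·(2M2+M3)/6=362/435
seg 3: a=-1, c=M3/2=226/145, d=(M4−M3)/(6·2)=-113/435, b=Δ3−h3·(2M3+M4)/6=-503/870
t_q=4 → seg 1, τ=1; S=-1+1547/870·τ+2707/1740·τ²+-693/1160·τ³=6043/3480

  seg 0: a=3 b=-5027/1740 c=0 d=2707/15660
  seg 1: a=-1 b=1547/870 c=2707/1740 d=-693/1160
  seg 2: a=4 b=362/435 c=-353/174 d=3121/7830
  seg 3: a=-1 b=-503/870 c=226/145 d=-113/435
S(4) = 6043/3480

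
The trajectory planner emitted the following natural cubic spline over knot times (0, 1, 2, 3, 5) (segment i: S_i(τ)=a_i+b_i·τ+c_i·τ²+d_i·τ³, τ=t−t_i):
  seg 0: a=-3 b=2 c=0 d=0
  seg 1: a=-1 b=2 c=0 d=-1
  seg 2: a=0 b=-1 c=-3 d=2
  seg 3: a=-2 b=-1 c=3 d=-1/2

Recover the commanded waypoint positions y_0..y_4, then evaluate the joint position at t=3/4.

y_0 = S_0(0) = a_0 = -3
y_1 = S_1(0) = a_1 = -1
y_2 = S_2(0) = a_2 = 0
y_3 = S_3(0) = a_3 = -2
y_4 = S_3(2) = 4
t_q=3/4 is in segment 0 (τ=3/4); S_0(τ)=-3/2

y_0=-3 y_1=-1 y_2=0 y_3=-2 y_4=4
S(3/4) = -3/2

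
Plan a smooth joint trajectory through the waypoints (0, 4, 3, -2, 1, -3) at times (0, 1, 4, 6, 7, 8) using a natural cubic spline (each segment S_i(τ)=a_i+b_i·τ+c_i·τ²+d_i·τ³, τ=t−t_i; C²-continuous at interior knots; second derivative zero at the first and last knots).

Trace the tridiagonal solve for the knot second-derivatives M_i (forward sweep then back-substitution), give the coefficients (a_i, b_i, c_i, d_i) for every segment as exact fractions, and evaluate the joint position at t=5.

Δ: Δ0=4, Δ1=-1/3, Δ2=-5/2, Δ3=3, Δ4=-4
row 1: diag=8, rhs=-26; c'=3/8, d'=-13/4
row 2: denom=10−3·3/8=71/8; d'=(-13−3·-13/4)/(71/8)=-26/71
row 3: denom=6−2·16/71=394/71; d'=(33−2·-26/71)/(394/71)=2395/394
row 4: denom=4−1·71/394=1505/394; d'=(-42−1·2395/394)/(1505/394)=-18943/1505
back: M4=-18943/1505
back: M3=2395/394−71/394·-18943/1505=12562/1505
back: M2=-26/71−16/71·12562/1505=-3382/1505
back: M1=-13/4−3/8·-3382/1505=-3623/1505
M: M0=0, M1=-3623/1505, M2=-3382/1505, M3=12562/1505, M4=-18943/1505, M5=0
seg 0: a=0, c=M0/2=0, d=(M1−M0)/(6·1)=-3623/9030, b=Δ0−h0·(2M0+M1)/6=39743/9030
seg 1: a=4, c=M1/2=-3623/3010, d=(M2−M1)/(6·3)=241/27090, b=Δ1−h1·(2M1+M2)/6=14437/4515
seg 2: a=3, c=M2/2=-1691/1505, d=(M3−M2)/(6·2)=3986/4515, b=Δ2−h2·(2M2+M3)/6=-34171/9030
seg 3: a=-2, c=M3/2=6281/1505, d=(M4−M3)/(6·1)=-6301/1806, b=Δ3−h3·(2M3+M4)/6=2987/1290
seg 4: a=1, c=M4/2=-18943/3010, d=(M5−M4)/(6·1)=18943/9030, b=Δ4−h4·(2M4+M5)/6=883/4515
t_q=5 → seg 2, τ=1; S=3+-34171/9030·τ+-1691/1505·τ²+3986/4515·τ³=-617/602

  seg 0: a=0 b=39743/9030 c=0 d=-3623/9030
  seg 1: a=4 b=14437/4515 c=-3623/3010 d=241/27090
  seg 2: a=3 b=-34171/9030 c=-1691/1505 d=3986/4515
  seg 3: a=-2 b=2987/1290 c=6281/1505 d=-6301/1806
  seg 4: a=1 b=883/4515 c=-18943/3010 d=18943/9030
S(5) = -617/602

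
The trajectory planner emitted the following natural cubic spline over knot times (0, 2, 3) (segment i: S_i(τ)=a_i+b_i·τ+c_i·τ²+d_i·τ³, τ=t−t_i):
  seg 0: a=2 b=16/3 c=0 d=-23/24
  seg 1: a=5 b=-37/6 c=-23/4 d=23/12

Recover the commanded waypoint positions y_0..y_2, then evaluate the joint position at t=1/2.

y_0=2 y_1=5 y_2=-5
S(1/2) = 291/64

y_0 = S_0(0) = a_0 = 2
y_1 = S_1(0) = a_1 = 5
y_2 = S_1(1) = -5
t_q=1/2 is in segment 0 (τ=1/2); S_0(τ)=291/64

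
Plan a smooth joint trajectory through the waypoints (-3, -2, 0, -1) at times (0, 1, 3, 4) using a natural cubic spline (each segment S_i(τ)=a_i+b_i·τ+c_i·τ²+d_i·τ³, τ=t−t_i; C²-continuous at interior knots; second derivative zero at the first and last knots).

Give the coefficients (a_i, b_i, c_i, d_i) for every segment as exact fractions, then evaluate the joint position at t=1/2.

  seg 0: a=-3 b=7/8 c=0 d=1/8
  seg 1: a=-2 b=5/4 c=3/8 d=-1/4
  seg 2: a=0 b=-1/4 c=-9/8 d=3/8
S(1/2) = -163/64

Δ: Δ0=1, Δ1=1, Δ2=-1
row 1: diag=6, rhs=0; c'=1/3, d'=0
row 2: denom=6−2·1/3=16/3; d'=(-12−2·0)/(16/3)=-9/4
back: M2=-9/4
back: M1=0−1/3·-9/4=3/4
M: M0=0, M1=3/4, M2=-9/4, M3=0
seg 0: a=-3, c=M0/2=0, d=(M1−M0)/(6·1)=1/8, b=Δ0−h0·(2M0+M1)/6=7/8
seg 1: a=-2, c=M1/2=3/8, d=(M2−M1)/(6·2)=-1/4, b=Δ1−h1·(2M1+M2)/6=5/4
seg 2: a=0, c=M2/2=-9/8, d=(M3−M2)/(6·1)=3/8, b=Δ2−h2·(2M2+M3)/6=-1/4
t_q=1/2 → seg 0, τ=1/2; S=-3+7/8·τ+0·τ²+1/8·τ³=-163/64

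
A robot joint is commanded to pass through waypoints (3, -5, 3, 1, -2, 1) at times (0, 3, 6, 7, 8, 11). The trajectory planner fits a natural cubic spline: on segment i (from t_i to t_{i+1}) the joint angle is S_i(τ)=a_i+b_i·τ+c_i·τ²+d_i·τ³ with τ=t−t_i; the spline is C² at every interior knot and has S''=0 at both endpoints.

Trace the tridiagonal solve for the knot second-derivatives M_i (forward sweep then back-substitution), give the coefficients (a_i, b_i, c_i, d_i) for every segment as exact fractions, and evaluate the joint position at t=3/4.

Δ: Δ0=-8/3, Δ1=8/3, Δ2=-2, Δ3=-3, Δ4=1
row 1: diag=12, rhs=32; c'=1/4, d'=8/3
row 2: denom=8−3·1/4=29/4; d'=(-28−3·8/3)/(29/4)=-144/29
row 3: denom=4−1·4/29=112/29; d'=(-6−1·-144/29)/(112/29)=-15/56
row 4: denom=8−1·29/112=867/112; d'=(24−1·-15/56)/(867/112)=906/289
back: M4=906/289
back: M3=-15/56−29/112·906/289=-312/289
back: M2=-144/29−4/29·-312/289=-1392/289
back: M1=8/3−1/4·-1392/289=3356/867
M: M0=0, M1=3356/867, M2=-1392/289, M3=-312/289, M4=906/289, M5=0
seg 0: a=3, c=M0/2=0, d=(M1−M0)/(6·3)=1678/7803, b=Δ0−h0·(2M0+M1)/6=-1330/289
seg 1: a=-5, c=M1/2=1678/867, d=(M2−M1)/(6·3)=-3766/7803, b=Δ1−h1·(2M1+M2)/6=348/289
seg 2: a=3, c=M2/2=-696/289, d=(M3−M2)/(6·1)=180/289, b=Δ2−h2·(2M2+M3)/6=-62/289
seg 3: a=1, c=M3/2=-156/289, d=(M4−M3)/(6·1)=203/289, b=Δ3−h3·(2M3+M4)/6=-914/289
seg 4: a=-2, c=M4/2=453/289, d=(M5−M4)/(6·3)=-151/867, b=Δ4−h4·(2M4+M5)/6=-617/289
t_q=3/4 → seg 0, τ=3/4; S=3+-1330/289·τ+0·τ²+1678/7803·τ³=-3337/9248

  seg 0: a=3 b=-1330/289 c=0 d=1678/7803
  seg 1: a=-5 b=348/289 c=1678/867 d=-3766/7803
  seg 2: a=3 b=-62/289 c=-696/289 d=180/289
  seg 3: a=1 b=-914/289 c=-156/289 d=203/289
  seg 4: a=-2 b=-617/289 c=453/289 d=-151/867
S(3/4) = -3337/9248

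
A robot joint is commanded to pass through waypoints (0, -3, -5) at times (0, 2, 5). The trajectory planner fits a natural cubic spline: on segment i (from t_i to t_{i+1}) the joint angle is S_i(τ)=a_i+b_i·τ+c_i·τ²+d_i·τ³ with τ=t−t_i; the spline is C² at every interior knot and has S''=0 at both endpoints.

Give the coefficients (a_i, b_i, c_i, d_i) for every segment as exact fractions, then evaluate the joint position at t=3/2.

Δ: Δ0=-3/2, Δ1=-2/3
row 1: diag=10, rhs=5; c'=3/10, d'=1/2
back: M1=1/2
M: M0=0, M1=1/2, M2=0
seg 0: a=0, c=M0/2=0, d=(M1−M0)/(6·2)=1/24, b=Δ0−h0·(2M0+M1)/6=-5/3
seg 1: a=-3, c=M1/2=1/4, d=(M2−M1)/(6·3)=-1/36, b=Δ1−h1·(2M1+M2)/6=-7/6
t_q=3/2 → seg 0, τ=3/2; S=0+-5/3·τ+0·τ²+1/24·τ³=-151/64

  seg 0: a=0 b=-5/3 c=0 d=1/24
  seg 1: a=-3 b=-7/6 c=1/4 d=-1/36
S(3/2) = -151/64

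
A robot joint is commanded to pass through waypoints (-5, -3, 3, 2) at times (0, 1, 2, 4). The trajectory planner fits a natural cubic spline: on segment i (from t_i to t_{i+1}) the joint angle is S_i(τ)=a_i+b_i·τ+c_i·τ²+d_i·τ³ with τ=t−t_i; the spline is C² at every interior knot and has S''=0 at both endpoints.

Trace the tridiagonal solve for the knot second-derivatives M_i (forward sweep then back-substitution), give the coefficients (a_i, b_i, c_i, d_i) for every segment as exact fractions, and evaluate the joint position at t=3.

  seg 0: a=-5 b=31/46 c=0 d=61/46
  seg 1: a=-3 b=107/23 c=183/46 d=-121/46
  seg 2: a=3 b=217/46 c=-90/23 d=15/23
S(3) = 205/46

Δ: Δ0=2, Δ1=6, Δ2=-1/2
row 1: diag=4, rhs=24; c'=1/4, d'=6
row 2: denom=6−1·1/4=23/4; d'=(-39−1·6)/(23/4)=-180/23
back: M2=-180/23
back: M1=6−1/4·-180/23=183/23
M: M0=0, M1=183/23, M2=-180/23, M3=0
seg 0: a=-5, c=M0/2=0, d=(M1−M0)/(6·1)=61/46, b=Δ0−h0·(2M0+M1)/6=31/46
seg 1: a=-3, c=M1/2=183/46, d=(M2−M1)/(6·1)=-121/46, b=Δ1−h1·(2M1+M2)/6=107/23
seg 2: a=3, c=M2/2=-90/23, d=(M3−M2)/(6·2)=15/23, b=Δ2−h2·(2M2+M3)/6=217/46
t_q=3 → seg 2, τ=1; S=3+217/46·τ+-90/23·τ²+15/23·τ³=205/46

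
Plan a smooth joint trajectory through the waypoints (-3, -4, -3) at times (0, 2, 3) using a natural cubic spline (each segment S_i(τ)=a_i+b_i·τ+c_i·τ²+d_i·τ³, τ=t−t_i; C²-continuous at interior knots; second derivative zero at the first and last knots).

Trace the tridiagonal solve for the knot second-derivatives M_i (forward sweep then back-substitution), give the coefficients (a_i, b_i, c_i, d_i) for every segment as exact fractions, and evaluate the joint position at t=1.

  seg 0: a=-3 b=-1 c=0 d=1/8
  seg 1: a=-4 b=1/2 c=3/4 d=-1/4
S(1) = -31/8

Δ: Δ0=-1/2, Δ1=1
row 1: diag=6, rhs=9; c'=1/6, d'=3/2
back: M1=3/2
M: M0=0, M1=3/2, M2=0
seg 0: a=-3, c=M0/2=0, d=(M1−M0)/(6·2)=1/8, b=Δ0−h0·(2M0+M1)/6=-1
seg 1: a=-4, c=M1/2=3/4, d=(M2−M1)/(6·1)=-1/4, b=Δ1−h1·(2M1+M2)/6=1/2
t_q=1 → seg 0, τ=1; S=-3+-1·τ+0·τ²+1/8·τ³=-31/8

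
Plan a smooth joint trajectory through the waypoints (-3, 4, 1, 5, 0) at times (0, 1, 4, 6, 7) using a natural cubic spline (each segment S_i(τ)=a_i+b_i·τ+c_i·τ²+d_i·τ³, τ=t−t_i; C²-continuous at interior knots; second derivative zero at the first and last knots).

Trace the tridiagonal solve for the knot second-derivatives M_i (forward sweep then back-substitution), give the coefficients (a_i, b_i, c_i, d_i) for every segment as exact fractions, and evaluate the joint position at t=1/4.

  seg 0: a=-3 b=1651/197 c=0 d=-272/197
  seg 1: a=4 b=835/197 c=-816/197 d=472/591
  seg 2: a=1 b=187/197 c=600/197 d=-993/788
  seg 3: a=5 b=-392/197 c=-1779/394 d=593/394
S(1/4) = -365/394

Δ: Δ0=7, Δ1=-1, Δ2=2, Δ3=-5
row 1: diag=8, rhs=-48; c'=3/8, d'=-6
row 2: denom=10−3·3/8=71/8; d'=(18−3·-6)/(71/8)=288/71
row 3: denom=6−2·16/71=394/71; d'=(-42−2·288/71)/(394/71)=-1779/197
back: M3=-1779/197
back: M2=288/71−16/71·-1779/197=1200/197
back: M1=-6−3/8·1200/197=-1632/197
M: M0=0, M1=-1632/197, M2=1200/197, M3=-1779/197, M4=0
seg 0: a=-3, c=M0/2=0, d=(M1−M0)/(6·1)=-272/197, b=Δ0−h0·(2M0+M1)/6=1651/197
seg 1: a=4, c=M1/2=-816/197, d=(M2−M1)/(6·3)=472/591, b=Δ1−h1·(2M1+M2)/6=835/197
seg 2: a=1, c=M2/2=600/197, d=(M3−M2)/(6·2)=-993/788, b=Δ2−h2·(2M2+M3)/6=187/197
seg 3: a=5, c=M3/2=-1779/394, d=(M4−M3)/(6·1)=593/394, b=Δ3−h3·(2M3+M4)/6=-392/197
t_q=1/4 → seg 0, τ=1/4; S=-3+1651/197·τ+0·τ²+-272/197·τ³=-365/394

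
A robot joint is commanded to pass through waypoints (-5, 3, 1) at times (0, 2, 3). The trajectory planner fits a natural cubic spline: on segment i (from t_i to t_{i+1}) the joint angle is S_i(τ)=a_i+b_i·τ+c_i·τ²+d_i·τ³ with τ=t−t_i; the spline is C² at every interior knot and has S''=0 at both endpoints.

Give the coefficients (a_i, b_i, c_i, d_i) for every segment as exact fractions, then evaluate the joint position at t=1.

  seg 0: a=-5 b=6 c=0 d=-1/2
  seg 1: a=3 b=0 c=-3 d=1
S(1) = 1/2

Δ: Δ0=4, Δ1=-2
row 1: diag=6, rhs=-36; c'=1/6, d'=-6
back: M1=-6
M: M0=0, M1=-6, M2=0
seg 0: a=-5, c=M0/2=0, d=(M1−M0)/(6·2)=-1/2, b=Δ0−h0·(2M0+M1)/6=6
seg 1: a=3, c=M1/2=-3, d=(M2−M1)/(6·1)=1, b=Δ1−h1·(2M1+M2)/6=0
t_q=1 → seg 0, τ=1; S=-5+6·τ+0·τ²+-1/2·τ³=1/2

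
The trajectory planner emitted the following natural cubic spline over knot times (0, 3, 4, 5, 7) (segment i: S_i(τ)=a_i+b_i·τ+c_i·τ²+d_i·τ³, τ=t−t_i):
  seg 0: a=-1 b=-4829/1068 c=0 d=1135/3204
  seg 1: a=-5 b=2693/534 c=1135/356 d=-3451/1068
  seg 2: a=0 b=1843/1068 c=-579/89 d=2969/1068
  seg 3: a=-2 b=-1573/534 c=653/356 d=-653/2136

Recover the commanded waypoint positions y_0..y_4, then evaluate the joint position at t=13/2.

y_0=-1 y_1=-5 y_2=0 y_3=-2 y_4=-3
S(13/2) = -18929/5696

y_0 = S_0(0) = a_0 = -1
y_1 = S_1(0) = a_1 = -5
y_2 = S_2(0) = a_2 = 0
y_3 = S_3(0) = a_3 = -2
y_4 = S_3(2) = -3
t_q=13/2 is in segment 3 (τ=3/2); S_3(τ)=-18929/5696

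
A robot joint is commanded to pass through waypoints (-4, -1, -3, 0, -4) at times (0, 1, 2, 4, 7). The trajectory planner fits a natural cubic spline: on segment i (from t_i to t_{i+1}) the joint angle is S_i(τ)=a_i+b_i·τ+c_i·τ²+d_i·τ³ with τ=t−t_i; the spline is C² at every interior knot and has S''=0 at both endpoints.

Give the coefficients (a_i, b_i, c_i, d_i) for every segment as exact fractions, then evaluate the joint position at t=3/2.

  seg 0: a=-4 b=1444/321 c=0 d=-481/321
  seg 1: a=-1 b=1/321 c=-481/107 d=800/321
  seg 2: a=-3 b=-485/321 c=319/107 d=-1895/2568
  seg 3: a=0 b=1001/642 c=-619/428 d=619/3852
S(3/2) = -775/428

Δ: Δ0=3, Δ1=-2, Δ2=3/2, Δ3=-4/3
row 1: diag=4, rhs=-30; c'=1/4, d'=-15/2
row 2: denom=6−1·1/4=23/4; d'=(21−1·-15/2)/(23/4)=114/23
row 3: denom=10−2·8/23=214/23; d'=(-17−2·114/23)/(214/23)=-619/214
back: M3=-619/214
back: M2=114/23−8/23·-619/214=638/107
back: M1=-15/2−1/4·638/107=-962/107
M: M0=0, M1=-962/107, M2=638/107, M3=-619/214, M4=0
seg 0: a=-4, c=M0/2=0, d=(M1−M0)/(6·1)=-481/321, b=Δ0−h0·(2M0+M1)/6=1444/321
seg 1: a=-1, c=M1/2=-481/107, d=(M2−M1)/(6·1)=800/321, b=Δ1−h1·(2M1+M2)/6=1/321
seg 2: a=-3, c=M2/2=319/107, d=(M3−M2)/(6·2)=-1895/2568, b=Δ2−h2·(2M2+M3)/6=-485/321
seg 3: a=0, c=M3/2=-619/428, d=(M4−M3)/(6·3)=619/3852, b=Δ3−h3·(2M3+M4)/6=1001/642
t_q=3/2 → seg 1, τ=1/2; S=-1+1/321·τ+-481/107·τ²+800/321·τ³=-775/428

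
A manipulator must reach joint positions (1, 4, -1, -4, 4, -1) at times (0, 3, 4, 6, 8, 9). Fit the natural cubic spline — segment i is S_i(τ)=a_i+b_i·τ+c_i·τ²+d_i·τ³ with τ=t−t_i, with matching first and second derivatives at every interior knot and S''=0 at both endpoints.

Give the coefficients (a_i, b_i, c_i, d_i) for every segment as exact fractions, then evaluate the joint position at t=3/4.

  seg 0: a=1 b=1588/469 c=0 d=-373/1407
  seg 1: a=4 b=-1769/469 c=-1119/469 d=543/469
  seg 2: a=-1 b=-2378/469 c=510/469 d=187/536
  seg 3: a=-4 b=3251/938 c=5967/1876 d=-2733/1876
  seg 4: a=4 b=-1213/938 c=-10431/1876 d=3477/1876
S(3/4) = 102883/30016

Δ: Δ0=1, Δ1=-5, Δ2=-3/2, Δ3=4, Δ4=-5
row 1: diag=8, rhs=-36; c'=1/8, d'=-9/2
row 2: denom=6−1·1/8=47/8; d'=(21−1·-9/2)/(47/8)=204/47
row 3: denom=8−2·16/47=344/47; d'=(33−2·204/47)/(344/47)=1143/344
row 4: denom=6−2·47/172=469/86; d'=(-54−2·1143/344)/(469/86)=-10431/938
back: M4=-10431/938
back: M3=1143/344−47/172·-10431/938=5967/938
back: M2=204/47−16/47·5967/938=1020/469
back: M1=-9/2−1/8·1020/469=-2238/469
M: M0=0, M1=-2238/469, M2=1020/469, M3=5967/938, M4=-10431/938, M5=0
seg 0: a=1, c=M0/2=0, d=(M1−M0)/(6·3)=-373/1407, b=Δ0−h0·(2M0+M1)/6=1588/469
seg 1: a=4, c=M1/2=-1119/469, d=(M2−M1)/(6·1)=543/469, b=Δ1−h1·(2M1+M2)/6=-1769/469
seg 2: a=-1, c=M2/2=510/469, d=(M3−M2)/(6·2)=187/536, b=Δ2−h2·(2M2+M3)/6=-2378/469
seg 3: a=-4, c=M3/2=5967/1876, d=(M4−M3)/(6·2)=-2733/1876, b=Δ3−h3·(2M3+M4)/6=3251/938
seg 4: a=4, c=M4/2=-10431/1876, d=(M5−M4)/(6·1)=3477/1876, b=Δ4−h4·(2M4+M5)/6=-1213/938
t_q=3/4 → seg 0, τ=3/4; S=1+1588/469·τ+0·τ²+-373/1407·τ³=102883/30016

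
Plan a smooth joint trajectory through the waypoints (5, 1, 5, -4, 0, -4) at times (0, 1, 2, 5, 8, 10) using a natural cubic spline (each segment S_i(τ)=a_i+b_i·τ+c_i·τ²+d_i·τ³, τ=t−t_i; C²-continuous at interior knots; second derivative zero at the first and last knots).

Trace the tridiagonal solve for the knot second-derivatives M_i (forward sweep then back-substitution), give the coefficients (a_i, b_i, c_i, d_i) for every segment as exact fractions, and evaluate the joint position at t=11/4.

  seg 0: a=5 b=-19645/3081 c=0 d=7321/3081
  seg 1: a=1 b=2318/3081 c=7321/1027 d=-11957/3081
  seg 2: a=5 b=10373/3081 c=-4636/1027 d=22108/27729
  seg 3: a=-4 b=-6751/3081 c=8200/3081 d=-1057/2133
  seg 4: a=0 b=1226/3081 c=-1847/1027 d=1847/6162
S(11/4) = 87455/16432

Δ: Δ0=-4, Δ1=4, Δ2=-3, Δ3=4/3, Δ4=-2
row 1: diag=4, rhs=48; c'=1/4, d'=12
row 2: denom=8−1·1/4=31/4; d'=(-42−1·12)/(31/4)=-216/31
row 3: denom=12−3·12/31=336/31; d'=(26−3·-216/31)/(336/31)=727/168
row 4: denom=10−3·31/112=1027/112; d'=(-20−3·727/168)/(1027/112)=-3694/1027
back: M4=-3694/1027
back: M3=727/168−31/112·-3694/1027=16400/3081
back: M2=-216/31−12/31·16400/3081=-9272/1027
back: M1=12−1/4·-9272/1027=14642/1027
M: M0=0, M1=14642/1027, M2=-9272/1027, M3=16400/3081, M4=-3694/1027, M5=0
seg 0: a=5, c=M0/2=0, d=(M1−M0)/(6·1)=7321/3081, b=Δ0−h0·(2M0+M1)/6=-19645/3081
seg 1: a=1, c=M1/2=7321/1027, d=(M2−M1)/(6·1)=-11957/3081, b=Δ1−h1·(2M1+M2)/6=2318/3081
seg 2: a=5, c=M2/2=-4636/1027, d=(M3−M2)/(6·3)=22108/27729, b=Δ2−h2·(2M2+M3)/6=10373/3081
seg 3: a=-4, c=M3/2=8200/3081, d=(M4−M3)/(6·3)=-1057/2133, b=Δ3−h3·(2M3+M4)/6=-6751/3081
seg 4: a=0, c=M4/2=-1847/1027, d=(M5−M4)/(6·2)=1847/6162, b=Δ4−h4·(2M4+M5)/6=1226/3081
t_q=11/4 → seg 2, τ=3/4; S=5+10373/3081·τ+-4636/1027·τ²+22108/27729·τ³=87455/16432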